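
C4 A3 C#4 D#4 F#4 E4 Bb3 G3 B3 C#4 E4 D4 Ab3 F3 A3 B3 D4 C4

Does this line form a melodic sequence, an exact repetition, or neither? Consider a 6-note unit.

Each 6-note cell is the previous one transposed down a 2nd.

sequence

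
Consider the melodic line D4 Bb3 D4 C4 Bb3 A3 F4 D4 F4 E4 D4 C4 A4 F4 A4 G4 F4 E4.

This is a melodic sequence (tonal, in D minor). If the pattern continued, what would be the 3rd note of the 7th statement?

The unit is 6 notes. Position-3 pitches of the 3 shown cells: D4, F4, A4.
Extending up a 3rd: C5 → E5 → G5 → Bb5.

Bb5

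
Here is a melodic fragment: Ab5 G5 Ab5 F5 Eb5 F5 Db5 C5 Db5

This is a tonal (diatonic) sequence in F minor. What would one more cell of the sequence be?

Bb4 Ab4 Bb4

The 3-note cells begin on Ab5, F5, Db5 — each down a 3rd from the last.
From Bb4 the diatonic shape gives Bb4 Ab4 Bb4.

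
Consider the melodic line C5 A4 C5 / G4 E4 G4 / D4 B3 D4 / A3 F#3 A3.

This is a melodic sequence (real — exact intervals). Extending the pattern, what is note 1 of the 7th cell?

The unit is 3 notes. Position-1 pitches of the 4 shown cells: C5, G4, D4, A3.
Carrying that down a 4th forward: E3 → B2 → F#2.

F#2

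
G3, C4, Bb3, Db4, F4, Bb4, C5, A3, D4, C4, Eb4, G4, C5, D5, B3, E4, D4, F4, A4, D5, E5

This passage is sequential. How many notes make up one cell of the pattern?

7

21 notes total. Splitting into 3 groups of 7:
G3 C4 Bb3 Db4 F4 Bb4 C5 | A3 D4 C4 Eb4 G4 C5 D5 | B3 E4 D4 F4 A4 D5 E5
Every group is a transposition up a 2nd of the one before; no shorter unit works.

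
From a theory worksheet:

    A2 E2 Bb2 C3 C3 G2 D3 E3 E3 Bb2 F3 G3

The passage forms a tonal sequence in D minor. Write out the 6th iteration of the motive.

D4 A3 E4 F4

Taking 4-note groups, the heads are A2, C3, E3: the pattern moves up a 3rd.
Extending up a 3rd: G3 → Bb3 → D4.
Statement 6 starts on D4 and keeps the same diatonic contour: D4 A3 E4 F4.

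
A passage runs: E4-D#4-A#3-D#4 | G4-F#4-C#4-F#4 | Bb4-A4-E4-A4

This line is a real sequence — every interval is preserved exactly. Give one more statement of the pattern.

Db5 C5 G4 C5

The 4-note cells begin on E4, G4, Bb4 — each up a 3rd from the last.
So cell 4 is Db5 C5 G4 C5.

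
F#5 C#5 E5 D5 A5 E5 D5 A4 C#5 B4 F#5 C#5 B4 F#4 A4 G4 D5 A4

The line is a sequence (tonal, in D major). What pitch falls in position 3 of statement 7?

G3

With 6-note cells, note 3 of each statement runs E5, C#5, A4.
Each moves down a 3rd. Continuing: F#4 → D4 → B3 → G3.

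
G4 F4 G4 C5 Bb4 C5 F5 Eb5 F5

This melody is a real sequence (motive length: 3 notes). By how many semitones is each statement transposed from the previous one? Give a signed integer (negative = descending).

5

With a 3-note motive the entries are G4, C5, F5, each up a 4th from the previous.
G4→C5 is 72 − 67 = 5 semitones.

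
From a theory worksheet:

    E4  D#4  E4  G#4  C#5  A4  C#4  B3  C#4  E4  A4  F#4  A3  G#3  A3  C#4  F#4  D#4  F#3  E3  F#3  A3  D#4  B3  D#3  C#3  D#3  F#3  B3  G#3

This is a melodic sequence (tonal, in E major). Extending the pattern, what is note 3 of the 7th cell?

G#2

Grouping in 6s, the 3rd note of each cell is E4, C#4, A3, F#3, D#3.
Carrying that down a 3rd forward: B2 → G#2.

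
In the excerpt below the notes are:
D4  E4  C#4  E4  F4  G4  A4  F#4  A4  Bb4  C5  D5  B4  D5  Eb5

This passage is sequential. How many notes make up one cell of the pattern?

Try groups of 5 (3 cells in 15 notes):
D4 E4 C#4 E4 F4 | G4 A4 F#4 A4 Bb4 | C5 D5 B4 D5 Eb5
That's a consistent up a 4th shift per cell, and no other grouping gives one.

5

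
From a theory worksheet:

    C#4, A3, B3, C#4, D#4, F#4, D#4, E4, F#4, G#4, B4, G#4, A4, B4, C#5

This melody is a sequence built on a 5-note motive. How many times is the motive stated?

3

15 notes in groups of 5 gives 15/5 = 3 statements.
Starts: C#4, F#4, B4 — each up a 4th.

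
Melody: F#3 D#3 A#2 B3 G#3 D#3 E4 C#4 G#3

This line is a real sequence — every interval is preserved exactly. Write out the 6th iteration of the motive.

G5 E5 B4

Unit = 3 notes; the statements start on F#3, B3, E4, moving up a 4th each time.
Extending up a 4th: A4 → D5 → G5.
From G5 the exact shape gives G5 E5 B4.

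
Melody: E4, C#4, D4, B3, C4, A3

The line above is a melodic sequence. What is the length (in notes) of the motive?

6 notes total. Splitting into 3 groups of 2:
E4 C#4 | D4 B3 | C4 A3
Each cell is the previous one down a 2nd — so the unit is 2 notes.

2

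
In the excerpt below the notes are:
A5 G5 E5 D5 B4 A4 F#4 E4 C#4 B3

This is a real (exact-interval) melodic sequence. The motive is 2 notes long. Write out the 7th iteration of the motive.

Taking 2-note groups, the heads are A5, E5, B4, F#4, C#4: the pattern moves down a 4th.
Carrying on: G#3 → D#3.
Statement 7 starts on D#3 and keeps the same exact contour: D#3 C#3.

D#3 C#3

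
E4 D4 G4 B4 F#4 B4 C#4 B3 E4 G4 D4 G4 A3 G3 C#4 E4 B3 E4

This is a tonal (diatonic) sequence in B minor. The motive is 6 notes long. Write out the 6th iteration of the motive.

B2 A2 D3 F#3 C#3 F#3

With a 6-note motive the entries are E4, C#4, A3, each down a 3rd from the previous.
Carrying on: F#3 → D3 → B2.
From B2 the diatonic shape gives B2 A2 D3 F#3 C#3 F#3.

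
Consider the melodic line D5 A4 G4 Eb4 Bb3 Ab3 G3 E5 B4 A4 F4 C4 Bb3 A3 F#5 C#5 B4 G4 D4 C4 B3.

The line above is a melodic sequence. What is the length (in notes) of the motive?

Try groups of 7 (3 cells in 21 notes):
D5 A4 G4 Eb4 Bb3 Ab3 G3 | E5 B4 A4 F4 C4 Bb3 A3 | F#5 C#5 B4 G4 D4 C4 B3
Every group is a transposition up a 2nd of the one before; no shorter unit works.

7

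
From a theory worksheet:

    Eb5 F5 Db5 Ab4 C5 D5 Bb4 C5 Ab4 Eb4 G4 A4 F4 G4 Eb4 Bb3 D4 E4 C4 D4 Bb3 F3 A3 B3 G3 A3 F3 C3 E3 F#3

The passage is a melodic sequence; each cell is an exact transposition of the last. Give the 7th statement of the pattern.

A2 B2 G2 D2 F#2 G#2

Taking 6-note groups, the heads are Eb5, Bb4, F4, C4, G3: the pattern moves down a 4th.
Carrying on: D3 → A2.
Statement 7 starts on A2 and keeps the same exact contour: A2 B2 G2 D2 F#2 G#2.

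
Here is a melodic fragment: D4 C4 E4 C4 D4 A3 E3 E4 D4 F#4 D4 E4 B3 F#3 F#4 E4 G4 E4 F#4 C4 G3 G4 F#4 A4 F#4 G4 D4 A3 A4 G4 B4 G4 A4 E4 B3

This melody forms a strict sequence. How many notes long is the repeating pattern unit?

7

35 notes total. Splitting into 5 groups of 7:
D4 C4 E4 C4 D4 A3 E3 | E4 D4 F#4 D4 E4 B3 F#3 | F#4 E4 G4 E4 F#4 C4 G3 | G4 F#4 A4 F#4 G4 D4 A3 | A4 G4 B4 G4 A4 E4 B3
Every group is a transposition up a 2nd of the one before; no shorter unit works.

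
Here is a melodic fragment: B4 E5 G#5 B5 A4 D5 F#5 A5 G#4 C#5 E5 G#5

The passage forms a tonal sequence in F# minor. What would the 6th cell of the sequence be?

D4 G#4 B4 D5

With a 4-note motive the entries are B4, A4, G#4, each down a 2nd from the previous.
Extending down a 2nd: F#4 → E4 → D4.
Statement 6 starts on D4 and keeps the same diatonic contour: D4 G#4 B4 D5.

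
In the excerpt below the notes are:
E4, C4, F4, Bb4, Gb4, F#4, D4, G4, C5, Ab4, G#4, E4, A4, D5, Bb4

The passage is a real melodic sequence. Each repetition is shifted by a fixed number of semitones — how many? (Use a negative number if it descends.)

Taking 5-note groups, the heads are E4, F#4, G#4: the pattern moves up a 2nd.
Counting half-steps from E4 to F#4: 2.

2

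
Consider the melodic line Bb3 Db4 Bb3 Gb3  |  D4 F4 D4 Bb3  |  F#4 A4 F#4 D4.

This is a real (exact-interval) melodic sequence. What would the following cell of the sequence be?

The 4-note cells begin on Bb3, D4, F#4 — each up a 3rd from the last.
So cell 4 is A#4 C#5 A#4 F#4.

A#4 C#5 A#4 F#4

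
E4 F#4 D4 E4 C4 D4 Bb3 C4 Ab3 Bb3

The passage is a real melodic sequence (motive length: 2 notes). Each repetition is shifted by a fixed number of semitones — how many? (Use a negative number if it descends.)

-2

Unit = 2 notes; the statements start on E4, D4, C4, Bb3, Ab3, moving down a 2nd each time.
E4→D4 is 62 − 64 = -2 semitones.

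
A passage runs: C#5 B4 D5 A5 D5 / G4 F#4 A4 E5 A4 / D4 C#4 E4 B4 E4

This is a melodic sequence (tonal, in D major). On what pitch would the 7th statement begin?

F#2

The 5-note cells begin on C#5, G4, D4 — each down a 4th from the last.
Continuing: A3 → E3 → B2 → F#2. Statement 7 starts on F#2.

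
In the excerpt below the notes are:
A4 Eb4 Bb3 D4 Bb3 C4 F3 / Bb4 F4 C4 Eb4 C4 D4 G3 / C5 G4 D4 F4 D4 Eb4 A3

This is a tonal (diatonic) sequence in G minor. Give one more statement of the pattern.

D5 A4 Eb4 G4 Eb4 F4 Bb3

Unit = 7 notes; the statements start on A4, Bb4, C5, moving up a 2nd each time.
So cell 4 is D5 A4 Eb4 G4 Eb4 F4 Bb3.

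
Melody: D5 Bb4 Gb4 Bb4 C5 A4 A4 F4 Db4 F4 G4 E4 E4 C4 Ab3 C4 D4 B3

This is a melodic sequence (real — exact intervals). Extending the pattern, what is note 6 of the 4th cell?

F#3

The unit is 6 notes. Position-6 pitches of the 3 shown cells: A4, E4, B3.
One more down a 4th gives F#3.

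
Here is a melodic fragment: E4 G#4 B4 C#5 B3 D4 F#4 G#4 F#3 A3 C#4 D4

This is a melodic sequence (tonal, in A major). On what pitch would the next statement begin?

Taking 4-note groups, the heads are E4, B3, F#3: the pattern moves down a 4th.
One more step down a 4th gives C#3.

C#3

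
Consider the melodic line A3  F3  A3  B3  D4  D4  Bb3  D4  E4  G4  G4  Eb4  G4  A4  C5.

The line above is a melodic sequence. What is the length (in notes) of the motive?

15 notes total. Splitting into 3 groups of 5:
A3 F3 A3 B3 D4 | D4 Bb3 D4 E4 G4 | G4 Eb4 G4 A4 C5
That's a consistent up a 4th shift per cell, and no other grouping gives one.

5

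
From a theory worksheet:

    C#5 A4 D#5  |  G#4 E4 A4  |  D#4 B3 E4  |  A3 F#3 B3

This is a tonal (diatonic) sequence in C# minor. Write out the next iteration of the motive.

E3 C#3 F#3

The 3-note cells begin on C#5, G#4, D#4, A3 — each down a 4th from the last.
From E3 the diatonic shape gives E3 C#3 F#3.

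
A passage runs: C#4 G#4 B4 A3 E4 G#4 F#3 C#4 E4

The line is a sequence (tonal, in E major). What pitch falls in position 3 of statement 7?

D#3

With 3-note cells, note 3 of each statement runs B4, G#4, E4.
Each moves down a 3rd. Continuing: C#4 → A3 → F#3 → D#3.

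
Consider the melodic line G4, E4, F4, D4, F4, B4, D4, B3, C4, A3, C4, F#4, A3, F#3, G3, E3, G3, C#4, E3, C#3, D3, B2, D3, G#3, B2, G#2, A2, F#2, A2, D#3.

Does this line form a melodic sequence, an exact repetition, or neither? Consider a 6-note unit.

sequence

Each 6-note cell is the previous one transposed down a 4th.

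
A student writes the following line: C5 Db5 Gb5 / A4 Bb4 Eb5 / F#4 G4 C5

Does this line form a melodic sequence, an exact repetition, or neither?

sequence

Each 3-note cell is the previous one transposed down a 3rd.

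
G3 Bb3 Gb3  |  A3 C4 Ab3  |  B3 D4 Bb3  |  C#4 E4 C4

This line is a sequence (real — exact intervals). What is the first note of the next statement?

D#4

The 3-note cells begin on G3, A3, B3, C#4 — each up a 2nd from the last.
One more step up a 2nd gives D#4.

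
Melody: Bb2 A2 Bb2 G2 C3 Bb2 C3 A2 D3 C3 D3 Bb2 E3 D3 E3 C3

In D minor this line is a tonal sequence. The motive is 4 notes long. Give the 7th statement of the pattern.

A3 G3 A3 F3

The 4-note cells begin on Bb2, C3, D3, E3 — each up a 2nd from the last.
Extending up a 2nd: F3 → G3 → A3.
Statement 7 starts on A3 and keeps the same diatonic contour: A3 G3 A3 F3.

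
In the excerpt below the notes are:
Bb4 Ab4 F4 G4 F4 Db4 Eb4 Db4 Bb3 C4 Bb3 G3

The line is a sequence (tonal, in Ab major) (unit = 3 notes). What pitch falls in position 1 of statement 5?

Ab3

The unit is 3 notes. Position-1 pitches of the 4 shown cells: Bb4, G4, Eb4, C4.
One more down a 3rd gives Ab3.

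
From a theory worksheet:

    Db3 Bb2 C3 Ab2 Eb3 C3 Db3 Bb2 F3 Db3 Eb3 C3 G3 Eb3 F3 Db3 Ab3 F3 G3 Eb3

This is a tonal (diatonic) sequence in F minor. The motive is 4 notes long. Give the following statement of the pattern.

Bb3 G3 Ab3 F3

With a 4-note motive the entries are Db3, Eb3, F3, G3, Ab3, each up a 2nd from the previous.
From Bb3 the diatonic shape gives Bb3 G3 Ab3 F3.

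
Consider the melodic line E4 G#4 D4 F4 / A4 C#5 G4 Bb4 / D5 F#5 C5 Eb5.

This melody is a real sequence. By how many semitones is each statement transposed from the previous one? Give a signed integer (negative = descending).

The 4-note cells begin on E4, A4, D5 — each up a 4th from the last.
Counting half-steps from E4 to A4: 5.

5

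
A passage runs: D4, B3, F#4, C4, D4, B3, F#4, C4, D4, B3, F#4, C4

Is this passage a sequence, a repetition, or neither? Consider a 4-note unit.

Each 4-note cell is identical (D4 B3 F#4 C4), restated at the same pitch.

repetition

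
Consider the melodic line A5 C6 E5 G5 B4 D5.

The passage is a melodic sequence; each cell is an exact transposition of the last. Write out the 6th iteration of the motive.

G#3 B3

With a 2-note motive the entries are A5, E5, B4, each down a 4th from the previous.
Extending down a 4th: F#4 → C#4 → G#3.
From G#3 the exact shape gives G#3 B3.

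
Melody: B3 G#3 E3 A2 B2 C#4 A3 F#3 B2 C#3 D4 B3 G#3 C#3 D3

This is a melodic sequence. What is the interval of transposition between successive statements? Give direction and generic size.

Unit = 5 notes; the statements start on B3, C#4, D4, moving up a 2nd each time.
From B3 to C#4: up a 2nd.

up a 2nd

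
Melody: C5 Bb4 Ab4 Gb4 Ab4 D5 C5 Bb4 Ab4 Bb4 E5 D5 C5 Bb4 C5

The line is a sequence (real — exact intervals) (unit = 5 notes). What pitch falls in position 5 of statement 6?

F#5

With 5-note cells, note 5 of each statement runs Ab4, Bb4, C5.
Carrying that up a 2nd forward: D5 → E5 → F#5.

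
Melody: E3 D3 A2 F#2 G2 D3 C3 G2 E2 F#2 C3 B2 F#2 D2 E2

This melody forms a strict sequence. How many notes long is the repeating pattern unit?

There are 15 notes; a 5-note unit gives 3 cells:
E3 D3 A2 F#2 G2 | D3 C3 G2 E2 F#2 | C3 B2 F#2 D2 E2
That's a consistent down a 2nd shift per cell, and no other grouping gives one.

5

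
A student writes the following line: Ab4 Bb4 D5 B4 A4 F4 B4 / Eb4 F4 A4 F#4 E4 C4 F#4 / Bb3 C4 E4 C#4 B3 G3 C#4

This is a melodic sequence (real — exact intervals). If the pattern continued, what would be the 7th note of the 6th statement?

A#2

The unit is 7 notes. Position-7 pitches of the 3 shown cells: B4, F#4, C#4.
Extending down a 4th: G#3 → D#3 → A#2.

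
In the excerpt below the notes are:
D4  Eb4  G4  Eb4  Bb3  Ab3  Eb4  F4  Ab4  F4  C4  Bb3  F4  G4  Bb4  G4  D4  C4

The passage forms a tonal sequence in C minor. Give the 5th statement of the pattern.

Ab4 Bb4 D5 Bb4 F4 Eb4

Unit = 6 notes; the statements start on D4, Eb4, F4, moving up a 2nd each time.
Extending up a 2nd: G4 → Ab4.
From Ab4 the diatonic shape gives Ab4 Bb4 D5 Bb4 F4 Eb4.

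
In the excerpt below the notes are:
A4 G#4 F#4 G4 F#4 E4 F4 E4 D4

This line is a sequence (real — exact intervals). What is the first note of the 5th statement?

The 3-note cells begin on A4, G4, F4 — each down a 2nd from the last.
Extending the heads down a 2nd: Eb4 → Db4.

Db4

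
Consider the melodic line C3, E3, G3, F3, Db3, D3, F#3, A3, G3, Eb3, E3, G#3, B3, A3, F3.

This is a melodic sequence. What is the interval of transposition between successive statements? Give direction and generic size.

up a 2nd

The 5-note cells begin on C3, D3, E3 — each up a 2nd from the last.
From C3 to D3: up a 2nd.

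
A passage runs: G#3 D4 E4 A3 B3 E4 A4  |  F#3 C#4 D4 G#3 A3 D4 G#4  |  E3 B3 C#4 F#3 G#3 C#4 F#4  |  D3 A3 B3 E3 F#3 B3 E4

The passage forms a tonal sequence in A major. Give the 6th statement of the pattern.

B2 F#3 G#3 C#3 D3 G#3 C#4

With a 7-note motive the entries are G#3, F#3, E3, D3, each down a 2nd from the previous.
Extending down a 2nd: C#3 → B2.
So cell 6 is B2 F#3 G#3 C#3 D3 G#3 C#4.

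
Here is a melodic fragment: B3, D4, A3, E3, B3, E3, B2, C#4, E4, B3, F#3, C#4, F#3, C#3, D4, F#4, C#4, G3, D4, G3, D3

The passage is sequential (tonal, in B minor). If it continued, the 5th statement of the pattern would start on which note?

F#4

Taking 7-note groups, the heads are B3, C#4, D4: the pattern moves up a 2nd.
Continuing: E4 → F#4. Statement 5 starts on F#4.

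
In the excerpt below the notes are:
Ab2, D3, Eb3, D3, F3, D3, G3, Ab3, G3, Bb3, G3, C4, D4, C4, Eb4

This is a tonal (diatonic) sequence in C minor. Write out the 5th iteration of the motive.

Taking 5-note groups, the heads are Ab2, D3, G3: the pattern moves up a 4th.
Carrying on: C4 → F4.
Statement 5 starts on F4 and keeps the same diatonic contour: F4 Bb4 C5 Bb4 D5.

F4 Bb4 C5 Bb4 D5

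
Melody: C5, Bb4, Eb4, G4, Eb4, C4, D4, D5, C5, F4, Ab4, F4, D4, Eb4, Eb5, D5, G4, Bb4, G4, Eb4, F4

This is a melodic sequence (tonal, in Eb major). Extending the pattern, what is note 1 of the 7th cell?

With 7-note cells, note 1 of each statement runs C5, D5, Eb5.
Extending up a 2nd: F5 → G5 → Ab5 → Bb5.

Bb5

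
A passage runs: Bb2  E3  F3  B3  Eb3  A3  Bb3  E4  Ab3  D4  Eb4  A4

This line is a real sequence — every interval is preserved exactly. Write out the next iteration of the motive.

Db4 G4 Ab4 D5

Taking 4-note groups, the heads are Bb2, Eb3, Ab3: the pattern moves up a 4th.
From Db4 the exact shape gives Db4 G4 Ab4 D5.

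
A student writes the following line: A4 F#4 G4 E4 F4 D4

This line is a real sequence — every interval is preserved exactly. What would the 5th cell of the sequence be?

Taking 2-note groups, the heads are A4, G4, F4: the pattern moves down a 2nd.
Extending down a 2nd: Eb4 → Db4.
From Db4 the exact shape gives Db4 Bb3.

Db4 Bb3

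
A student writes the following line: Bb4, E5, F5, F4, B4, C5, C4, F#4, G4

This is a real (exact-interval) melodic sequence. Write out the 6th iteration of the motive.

The 3-note cells begin on Bb4, F4, C4 — each down a 4th from the last.
Extending down a 4th: G3 → D3 → A2.
From A2 the exact shape gives A2 D#3 E3.

A2 D#3 E3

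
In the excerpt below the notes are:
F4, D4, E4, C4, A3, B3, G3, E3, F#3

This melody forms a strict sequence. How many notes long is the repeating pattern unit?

3

Try groups of 3 (3 cells in 9 notes):
F4 D4 E4 | C4 A3 B3 | G3 E3 F#3
Each cell is the previous one down a 4th — so the unit is 3 notes.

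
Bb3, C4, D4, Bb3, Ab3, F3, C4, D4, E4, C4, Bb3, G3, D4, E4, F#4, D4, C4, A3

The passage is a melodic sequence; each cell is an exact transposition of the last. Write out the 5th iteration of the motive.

F#4 G#4 A#4 F#4 E4 C#4

With a 6-note motive the entries are Bb3, C4, D4, each up a 2nd from the previous.
Continuing the starts: E4 → F#4.
Statement 5 starts on F#4 and keeps the same exact contour: F#4 G#4 A#4 F#4 E4 C#4.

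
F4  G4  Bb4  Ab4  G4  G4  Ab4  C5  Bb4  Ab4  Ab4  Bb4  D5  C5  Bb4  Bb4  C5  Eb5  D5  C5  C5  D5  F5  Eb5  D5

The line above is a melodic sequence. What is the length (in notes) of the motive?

There are 25 notes; a 5-note unit gives 5 cells:
F4 G4 Bb4 Ab4 G4 | G4 Ab4 C5 Bb4 Ab4 | Ab4 Bb4 D5 C5 Bb4 | Bb4 C5 Eb5 D5 C5 | C5 D5 F5 Eb5 D5
Every group is a transposition up a 2nd of the one before; no shorter unit works.

5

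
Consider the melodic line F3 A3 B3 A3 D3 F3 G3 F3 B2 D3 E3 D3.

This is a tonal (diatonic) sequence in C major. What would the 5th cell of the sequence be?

E2 G2 A2 G2

Taking 4-note groups, the heads are F3, D3, B2: the pattern moves down a 3rd.
Carrying on: G2 → E2.
So cell 5 is E2 G2 A2 G2.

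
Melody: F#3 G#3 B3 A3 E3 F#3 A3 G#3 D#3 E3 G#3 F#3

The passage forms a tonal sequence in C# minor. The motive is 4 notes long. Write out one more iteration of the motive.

The 4-note cells begin on F#3, E3, D#3 — each down a 2nd from the last.
So cell 4 is C#3 D#3 F#3 E3.

C#3 D#3 F#3 E3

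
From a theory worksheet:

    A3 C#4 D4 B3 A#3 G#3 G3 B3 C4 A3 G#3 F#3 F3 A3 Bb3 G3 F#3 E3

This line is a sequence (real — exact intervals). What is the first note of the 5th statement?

Db3

Taking 6-note groups, the heads are A3, G3, F3: the pattern moves down a 2nd.
Continuing: Eb3 → Db3. Statement 5 starts on Db3.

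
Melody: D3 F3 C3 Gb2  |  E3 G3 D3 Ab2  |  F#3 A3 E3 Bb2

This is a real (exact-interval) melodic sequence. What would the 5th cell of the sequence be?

A#3 C#4 G#3 D3

The 4-note cells begin on D3, E3, F#3 — each up a 2nd from the last.
Continuing the starts: G#3 → A#3.
Statement 5 starts on A#3 and keeps the same exact contour: A#3 C#4 G#3 D3.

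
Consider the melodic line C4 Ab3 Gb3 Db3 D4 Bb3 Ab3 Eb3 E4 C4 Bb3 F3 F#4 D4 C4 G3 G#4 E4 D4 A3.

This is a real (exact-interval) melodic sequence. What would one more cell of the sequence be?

Unit = 4 notes; the statements start on C4, D4, E4, F#4, G#4, moving up a 2nd each time.
So cell 6 is A#4 F#4 E4 B3.

A#4 F#4 E4 B3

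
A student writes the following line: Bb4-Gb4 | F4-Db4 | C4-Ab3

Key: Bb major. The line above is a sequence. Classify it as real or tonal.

real

Each cell has the same semitone pattern (-4,) — intervals are preserved exactly.
And Gb4 lies outside Bb major, so the sequence is real rather than tonal.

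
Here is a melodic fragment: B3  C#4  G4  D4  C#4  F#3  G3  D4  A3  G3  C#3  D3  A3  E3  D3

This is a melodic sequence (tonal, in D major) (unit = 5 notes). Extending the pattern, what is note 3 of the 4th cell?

The unit is 5 notes. Position-3 pitches of the 3 shown cells: G4, D4, A3.
Each moves down a 4th; the next is E3.

E3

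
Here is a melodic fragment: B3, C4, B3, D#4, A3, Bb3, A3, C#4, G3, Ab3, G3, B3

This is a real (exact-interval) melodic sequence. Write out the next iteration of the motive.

With a 4-note motive the entries are B3, A3, G3, each down a 2nd from the previous.
So cell 4 is F3 Gb3 F3 A3.

F3 Gb3 F3 A3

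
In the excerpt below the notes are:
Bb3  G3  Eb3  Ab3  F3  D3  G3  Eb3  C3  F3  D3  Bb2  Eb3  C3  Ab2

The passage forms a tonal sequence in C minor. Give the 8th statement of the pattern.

Bb2 G2 Eb2

With a 3-note motive the entries are Bb3, Ab3, G3, F3, Eb3, each down a 2nd from the previous.
Continuing the starts: D3 → C3 → Bb2.
Statement 8 starts on Bb2 and keeps the same diatonic contour: Bb2 G2 Eb2.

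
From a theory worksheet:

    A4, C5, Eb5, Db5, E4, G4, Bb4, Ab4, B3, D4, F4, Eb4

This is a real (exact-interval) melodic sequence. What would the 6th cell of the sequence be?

Unit = 4 notes; the statements start on A4, E4, B3, moving down a 4th each time.
Carrying on: F#3 → C#3 → G#2.
From G#2 the exact shape gives G#2 B2 D3 C3.

G#2 B2 D3 C3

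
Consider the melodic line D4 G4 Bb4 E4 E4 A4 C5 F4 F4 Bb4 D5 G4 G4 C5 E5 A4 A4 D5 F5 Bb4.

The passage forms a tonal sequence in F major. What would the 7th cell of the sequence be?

C5 F5 A5 D5

The 4-note cells begin on D4, E4, F4, G4, A4 — each up a 2nd from the last.
Carrying on: Bb4 → C5.
Statement 7 starts on C5 and keeps the same diatonic contour: C5 F5 A5 D5.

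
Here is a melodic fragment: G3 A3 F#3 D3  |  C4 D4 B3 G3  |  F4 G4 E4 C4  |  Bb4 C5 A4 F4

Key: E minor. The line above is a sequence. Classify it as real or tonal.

Each cell has the same semitone pattern (2, -3, -4) — intervals are preserved exactly.
And F4 lies outside E minor, so the sequence is real rather than tonal.

real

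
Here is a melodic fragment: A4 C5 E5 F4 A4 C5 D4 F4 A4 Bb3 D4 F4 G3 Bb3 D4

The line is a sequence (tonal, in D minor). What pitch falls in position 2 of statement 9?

A2

The unit is 3 notes. Position-2 pitches of the 5 shown cells: C5, A4, F4, D4, Bb3.
Each moves down a 3rd. Continuing: G3 → E3 → C3 → A2.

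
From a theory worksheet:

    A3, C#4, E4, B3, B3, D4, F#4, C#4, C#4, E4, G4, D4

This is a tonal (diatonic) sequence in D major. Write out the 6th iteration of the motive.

F#4 A4 C#5 G4

Taking 4-note groups, the heads are A3, B3, C#4: the pattern moves up a 2nd.
Extending up a 2nd: D4 → E4 → F#4.
Statement 6 starts on F#4 and keeps the same diatonic contour: F#4 A4 C#5 G4.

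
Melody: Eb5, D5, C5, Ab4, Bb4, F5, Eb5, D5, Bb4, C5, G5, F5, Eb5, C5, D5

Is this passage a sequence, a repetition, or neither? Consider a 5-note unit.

Each 5-note cell is the previous one transposed up a 2nd.

sequence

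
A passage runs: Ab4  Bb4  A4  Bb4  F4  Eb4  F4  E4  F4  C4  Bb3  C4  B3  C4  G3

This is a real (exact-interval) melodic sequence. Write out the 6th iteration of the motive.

The 5-note cells begin on Ab4, Eb4, Bb3 — each down a 4th from the last.
Carrying on: F3 → C3 → G2.
From G2 the exact shape gives G2 A2 G#2 A2 E2.

G2 A2 G#2 A2 E2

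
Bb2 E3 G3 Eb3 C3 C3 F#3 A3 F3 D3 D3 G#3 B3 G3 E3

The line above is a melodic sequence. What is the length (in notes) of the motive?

5

There are 15 notes; a 5-note unit gives 3 cells:
Bb2 E3 G3 Eb3 C3 | C3 F#3 A3 F3 D3 | D3 G#3 B3 G3 E3
Every group is a transposition up a 2nd of the one before; no shorter unit works.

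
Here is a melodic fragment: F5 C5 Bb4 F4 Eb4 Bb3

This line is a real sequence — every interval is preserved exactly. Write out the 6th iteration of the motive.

Gb2 Db2

Taking 2-note groups, the heads are F5, Bb4, Eb4: the pattern moves down a 5th.
Continuing the starts: Ab3 → Db3 → Gb2.
Statement 6 starts on Gb2 and keeps the same exact contour: Gb2 Db2.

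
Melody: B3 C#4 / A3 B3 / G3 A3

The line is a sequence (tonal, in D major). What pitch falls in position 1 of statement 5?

E3

The unit is 2 notes. Position-1 pitches of the 3 shown cells: B3, A3, G3.
Extending down a 2nd: F#3 → E3.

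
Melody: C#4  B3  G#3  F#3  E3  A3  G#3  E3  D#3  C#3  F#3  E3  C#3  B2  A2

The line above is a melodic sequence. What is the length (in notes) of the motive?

5

Try groups of 5 (3 cells in 15 notes):
C#4 B3 G#3 F#3 E3 | A3 G#3 E3 D#3 C#3 | F#3 E3 C#3 B2 A2
That's a consistent down a 3rd shift per cell, and no other grouping gives one.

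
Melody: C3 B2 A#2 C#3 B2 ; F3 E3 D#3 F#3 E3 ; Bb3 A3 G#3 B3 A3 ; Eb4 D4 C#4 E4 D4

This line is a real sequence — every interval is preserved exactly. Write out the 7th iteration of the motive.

Gb5 F5 E5 G5 F5

With a 5-note motive the entries are C3, F3, Bb3, Eb4, each up a 4th from the previous.
Continuing the starts: Ab4 → Db5 → Gb5.
So cell 7 is Gb5 F5 E5 G5 F5.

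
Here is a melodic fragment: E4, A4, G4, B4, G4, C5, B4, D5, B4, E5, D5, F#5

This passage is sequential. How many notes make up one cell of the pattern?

There are 12 notes; a 4-note unit gives 3 cells:
E4 A4 G4 B4 | G4 C5 B4 D5 | B4 E5 D5 F#5
Every group is a transposition up a 3rd of the one before; no shorter unit works.

4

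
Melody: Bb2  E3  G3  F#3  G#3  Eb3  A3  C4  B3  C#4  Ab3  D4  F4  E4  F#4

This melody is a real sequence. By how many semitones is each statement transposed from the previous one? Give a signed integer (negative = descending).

5

Unit = 5 notes; the statements start on Bb2, Eb3, Ab3, moving up a 4th each time.
Bb2→Eb3 is 51 − 46 = 5 semitones.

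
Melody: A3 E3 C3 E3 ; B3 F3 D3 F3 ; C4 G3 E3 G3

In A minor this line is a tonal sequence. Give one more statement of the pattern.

D4 A3 F3 A3

With a 4-note motive the entries are A3, B3, C4, each up a 2nd from the previous.
So cell 4 is D4 A3 F3 A3.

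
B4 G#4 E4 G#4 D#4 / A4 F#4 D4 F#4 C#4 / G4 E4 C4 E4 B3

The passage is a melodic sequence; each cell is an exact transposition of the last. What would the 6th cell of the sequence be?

The 5-note cells begin on B4, A4, G4 — each down a 2nd from the last.
Continuing the starts: F4 → Eb4 → Db4.
From Db4 the exact shape gives Db4 Bb3 Gb3 Bb3 F3.

Db4 Bb3 Gb3 Bb3 F3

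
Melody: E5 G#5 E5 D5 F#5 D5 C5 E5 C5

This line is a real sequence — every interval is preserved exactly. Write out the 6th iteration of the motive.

Unit = 3 notes; the statements start on E5, D5, C5, moving down a 2nd each time.
Continuing the starts: Bb4 → Ab4 → Gb4.
So cell 6 is Gb4 Bb4 Gb4.

Gb4 Bb4 Gb4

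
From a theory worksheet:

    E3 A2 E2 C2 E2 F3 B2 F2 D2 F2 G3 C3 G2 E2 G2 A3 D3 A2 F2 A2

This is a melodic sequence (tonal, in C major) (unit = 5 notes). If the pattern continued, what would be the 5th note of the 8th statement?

Grouping in 5s, the 5th note of each cell is E2, F2, G2, A2.
Extending up a 2nd: B2 → C3 → D3 → E3.

E3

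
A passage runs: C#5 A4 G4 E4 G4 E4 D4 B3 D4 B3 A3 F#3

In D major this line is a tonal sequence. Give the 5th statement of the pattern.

E3 C#3 B2 G2

The 4-note cells begin on C#5, G4, D4 — each down a 4th from the last.
Extending down a 4th: A3 → E3.
From E3 the diatonic shape gives E3 C#3 B2 G2.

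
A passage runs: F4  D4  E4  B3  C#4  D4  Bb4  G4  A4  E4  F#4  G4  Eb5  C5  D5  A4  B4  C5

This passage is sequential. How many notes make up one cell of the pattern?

Try groups of 6 (3 cells in 18 notes):
F4 D4 E4 B3 C#4 D4 | Bb4 G4 A4 E4 F#4 G4 | Eb5 C5 D5 A4 B4 C5
That's a consistent up a 4th shift per cell, and no other grouping gives one.

6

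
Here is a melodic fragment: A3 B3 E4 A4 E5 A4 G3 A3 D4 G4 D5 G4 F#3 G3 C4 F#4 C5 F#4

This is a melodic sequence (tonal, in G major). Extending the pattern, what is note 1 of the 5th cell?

D3

With 6-note cells, note 1 of each statement runs A3, G3, F#3.
Each moves down a 2nd. Continuing: E3 → D3.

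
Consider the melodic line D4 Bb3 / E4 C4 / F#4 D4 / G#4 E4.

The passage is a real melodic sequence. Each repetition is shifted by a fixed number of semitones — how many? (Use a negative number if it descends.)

Unit = 2 notes; the statements start on D4, E4, F#4, G#4, moving up a 2nd each time.
Counting half-steps from D4 to E4: 2.

2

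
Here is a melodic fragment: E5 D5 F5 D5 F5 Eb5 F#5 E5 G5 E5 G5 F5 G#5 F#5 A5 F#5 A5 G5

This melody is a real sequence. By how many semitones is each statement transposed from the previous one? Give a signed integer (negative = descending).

Unit = 6 notes; the statements start on E5, F#5, G#5, moving up a 2nd each time.
E5→F#5 is 78 − 76 = 2 semitones.

2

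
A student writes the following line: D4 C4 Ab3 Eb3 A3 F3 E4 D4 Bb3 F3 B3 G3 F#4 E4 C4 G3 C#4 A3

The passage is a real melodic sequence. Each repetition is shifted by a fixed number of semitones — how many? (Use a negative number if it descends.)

The 6-note cells begin on D4, E4, F#4 — each up a 2nd from the last.
D4 to E4 spans +2 semitones.

2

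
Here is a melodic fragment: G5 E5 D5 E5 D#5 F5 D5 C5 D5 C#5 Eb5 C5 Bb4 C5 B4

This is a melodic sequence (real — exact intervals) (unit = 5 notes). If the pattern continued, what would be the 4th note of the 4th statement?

The unit is 5 notes. Position-4 pitches of the 3 shown cells: E5, D5, C5.
One more down a 2nd gives Bb4.

Bb4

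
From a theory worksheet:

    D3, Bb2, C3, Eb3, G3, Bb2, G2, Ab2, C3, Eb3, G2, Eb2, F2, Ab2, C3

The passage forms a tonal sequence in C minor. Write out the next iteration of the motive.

Taking 5-note groups, the heads are D3, Bb2, G2: the pattern moves down a 3rd.
Statement 4 starts on Eb2 and keeps the same diatonic contour: Eb2 C2 D2 F2 Ab2.

Eb2 C2 D2 F2 Ab2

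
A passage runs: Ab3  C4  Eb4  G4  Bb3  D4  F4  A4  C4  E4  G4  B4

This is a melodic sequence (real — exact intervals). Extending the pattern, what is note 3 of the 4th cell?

The unit is 4 notes. Position-3 pitches of the 3 shown cells: Eb4, F4, G4.
From G4, up a 2nd gives A4.

A4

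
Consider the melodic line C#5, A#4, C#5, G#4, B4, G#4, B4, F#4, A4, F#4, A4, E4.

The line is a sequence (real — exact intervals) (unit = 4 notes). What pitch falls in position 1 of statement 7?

Grouping in 4s, the 1st note of each cell is C#5, B4, A4.
Extending down a 2nd: G4 → F4 → Eb4 → Db4.

Db4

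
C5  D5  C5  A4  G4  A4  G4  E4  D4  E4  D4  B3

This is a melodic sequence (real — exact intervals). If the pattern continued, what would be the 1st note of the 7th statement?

F#2

The unit is 4 notes. Position-1 pitches of the 3 shown cells: C5, G4, D4.
Carrying that down a 4th forward: A3 → E3 → B2 → F#2.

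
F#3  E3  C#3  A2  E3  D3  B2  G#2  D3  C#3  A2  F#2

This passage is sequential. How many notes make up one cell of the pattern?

4

There are 12 notes; a 4-note unit gives 3 cells:
F#3 E3 C#3 A2 | E3 D3 B2 G#2 | D3 C#3 A2 F#2
That's a consistent down a 2nd shift per cell, and no other grouping gives one.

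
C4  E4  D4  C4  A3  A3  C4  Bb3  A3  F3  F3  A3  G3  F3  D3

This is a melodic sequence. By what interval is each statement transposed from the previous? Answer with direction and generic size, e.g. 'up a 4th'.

The 5-note cells begin on C4, A3, F3 — each down a 3rd from the last.
C4 to A3 is down a 3rd.

down a 3rd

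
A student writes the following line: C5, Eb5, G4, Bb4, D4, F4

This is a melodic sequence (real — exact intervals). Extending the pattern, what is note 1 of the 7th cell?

With 2-note cells, note 1 of each statement runs C5, G4, D4.
Extending down a 4th: A3 → E3 → B2 → F#2.

F#2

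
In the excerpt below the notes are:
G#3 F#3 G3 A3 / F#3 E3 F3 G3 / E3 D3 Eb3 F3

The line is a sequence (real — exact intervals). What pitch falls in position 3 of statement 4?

Grouping in 4s, the 3rd note of each cell is G3, F3, Eb3.
From Eb3, down a 2nd gives Db3.

Db3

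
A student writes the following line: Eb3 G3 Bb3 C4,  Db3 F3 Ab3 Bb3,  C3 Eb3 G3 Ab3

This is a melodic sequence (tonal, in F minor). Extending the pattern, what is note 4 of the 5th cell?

The unit is 4 notes. Position-4 pitches of the 3 shown cells: C4, Bb3, Ab3.
Extending down a 2nd: G3 → F3.

F3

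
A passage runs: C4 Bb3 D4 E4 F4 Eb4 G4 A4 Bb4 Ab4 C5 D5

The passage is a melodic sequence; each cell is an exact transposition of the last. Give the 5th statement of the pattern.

Ab5 Gb5 Bb5 C6

Taking 4-note groups, the heads are C4, F4, Bb4: the pattern moves up a 4th.
Extending up a 4th: Eb5 → Ab5.
Statement 5 starts on Ab5 and keeps the same exact contour: Ab5 Gb5 Bb5 C6.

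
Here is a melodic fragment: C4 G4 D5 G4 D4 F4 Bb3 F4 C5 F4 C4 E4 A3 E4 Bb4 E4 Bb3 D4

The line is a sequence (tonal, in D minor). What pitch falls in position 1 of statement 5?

F3

The unit is 6 notes. Position-1 pitches of the 3 shown cells: C4, Bb3, A3.
Each moves down a 2nd. Continuing: G3 → F3.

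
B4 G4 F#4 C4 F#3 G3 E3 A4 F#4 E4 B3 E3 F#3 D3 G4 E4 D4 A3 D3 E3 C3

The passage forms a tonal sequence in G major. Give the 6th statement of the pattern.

D4 B3 A3 E3 A2 B2 G2

With a 7-note motive the entries are B4, A4, G4, each down a 2nd from the previous.
Extending down a 2nd: F#4 → E4 → D4.
So cell 6 is D4 B3 A3 E3 A2 B2 G2.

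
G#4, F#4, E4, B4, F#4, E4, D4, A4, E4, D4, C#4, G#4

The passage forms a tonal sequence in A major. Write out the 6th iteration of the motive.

B3 A3 G#3 D4

With a 4-note motive the entries are G#4, F#4, E4, each down a 2nd from the previous.
Continuing the starts: D4 → C#4 → B3.
So cell 6 is B3 A3 G#3 D4.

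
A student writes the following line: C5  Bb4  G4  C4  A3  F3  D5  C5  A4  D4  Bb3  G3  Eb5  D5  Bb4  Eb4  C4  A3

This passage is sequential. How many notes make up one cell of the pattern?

18 notes total. Splitting into 3 groups of 6:
C5 Bb4 G4 C4 A3 F3 | D5 C5 A4 D4 Bb3 G3 | Eb5 D5 Bb4 Eb4 C4 A3
Each cell is the previous one up a 2nd — so the unit is 6 notes.

6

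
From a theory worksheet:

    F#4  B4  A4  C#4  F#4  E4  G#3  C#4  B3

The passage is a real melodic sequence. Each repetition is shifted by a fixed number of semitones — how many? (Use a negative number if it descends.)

-5

Unit = 3 notes; the statements start on F#4, C#4, G#3, moving down a 4th each time.
F#4 to C#4 spans -5 semitones.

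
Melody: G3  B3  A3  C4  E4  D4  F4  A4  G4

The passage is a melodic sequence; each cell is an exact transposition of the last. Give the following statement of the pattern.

Unit = 3 notes; the statements start on G3, C4, F4, moving up a 4th each time.
Statement 4 starts on Bb4 and keeps the same exact contour: Bb4 D5 C5.

Bb4 D5 C5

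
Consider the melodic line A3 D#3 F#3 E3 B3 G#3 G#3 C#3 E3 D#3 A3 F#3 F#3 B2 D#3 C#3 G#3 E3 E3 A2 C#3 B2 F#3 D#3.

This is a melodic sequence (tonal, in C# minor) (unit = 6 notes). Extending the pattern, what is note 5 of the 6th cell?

D#3

The unit is 6 notes. Position-5 pitches of the 4 shown cells: B3, A3, G#3, F#3.
Each moves down a 2nd. Continuing: E3 → D#3.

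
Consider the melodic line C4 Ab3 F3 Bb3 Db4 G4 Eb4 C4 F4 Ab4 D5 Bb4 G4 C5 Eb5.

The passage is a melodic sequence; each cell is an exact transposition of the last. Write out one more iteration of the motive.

A5 F5 D5 G5 Bb5

Unit = 5 notes; the statements start on C4, G4, D5, moving up a 5th each time.
So cell 4 is A5 F5 D5 G5 Bb5.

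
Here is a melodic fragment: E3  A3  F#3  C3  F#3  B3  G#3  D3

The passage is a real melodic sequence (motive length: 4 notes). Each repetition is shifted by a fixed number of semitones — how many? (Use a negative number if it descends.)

Taking 4-note groups, the heads are E3, F#3: the pattern moves up a 2nd.
E3 to F#3 spans +2 semitones.

2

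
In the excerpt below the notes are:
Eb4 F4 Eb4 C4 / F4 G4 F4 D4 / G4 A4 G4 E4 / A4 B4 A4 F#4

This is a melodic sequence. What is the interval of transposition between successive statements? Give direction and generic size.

The 4-note cells begin on Eb4, F4, G4, A4 — each up a 2nd from the last.
Eb4 to F4 is up a 2nd.

up a 2nd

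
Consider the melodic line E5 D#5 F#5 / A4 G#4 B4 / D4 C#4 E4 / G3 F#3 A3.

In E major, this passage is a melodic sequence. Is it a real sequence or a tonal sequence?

real

Each cell has the same semitone pattern (-1, 3) — intervals are preserved exactly.
And D4 lies outside E major, so the sequence is real rather than tonal.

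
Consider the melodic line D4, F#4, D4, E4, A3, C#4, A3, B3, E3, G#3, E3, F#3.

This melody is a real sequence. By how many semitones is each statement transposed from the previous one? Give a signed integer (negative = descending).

-5

With a 4-note motive the entries are D4, A3, E3, each down a 4th from the previous.
D4→A3 is 57 − 62 = -5 semitones.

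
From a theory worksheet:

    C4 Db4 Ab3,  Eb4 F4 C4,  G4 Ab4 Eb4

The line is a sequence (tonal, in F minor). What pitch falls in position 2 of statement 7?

The unit is 3 notes. Position-2 pitches of the 3 shown cells: Db4, F4, Ab4.
Each moves up a 3rd. Continuing: C5 → Eb5 → G5 → Bb5.

Bb5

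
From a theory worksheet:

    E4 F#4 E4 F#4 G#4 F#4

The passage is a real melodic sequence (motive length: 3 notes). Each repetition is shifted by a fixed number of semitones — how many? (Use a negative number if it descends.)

2

Taking 3-note groups, the heads are E4, F#4: the pattern moves up a 2nd.
Counting half-steps from E4 to F#4: 2.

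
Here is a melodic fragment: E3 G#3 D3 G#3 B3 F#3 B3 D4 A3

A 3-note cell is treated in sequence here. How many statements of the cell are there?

9 notes in groups of 3 gives 9/3 = 3 statements.
Starts: E3, G#3, B3 — each up a 3rd.

3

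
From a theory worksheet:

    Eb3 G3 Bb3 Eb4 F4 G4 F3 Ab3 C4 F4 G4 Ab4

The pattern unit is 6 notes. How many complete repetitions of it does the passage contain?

12 notes in groups of 6 gives 12/6 = 2 statements.
Starts: Eb3, F3 — each up a 2nd.

2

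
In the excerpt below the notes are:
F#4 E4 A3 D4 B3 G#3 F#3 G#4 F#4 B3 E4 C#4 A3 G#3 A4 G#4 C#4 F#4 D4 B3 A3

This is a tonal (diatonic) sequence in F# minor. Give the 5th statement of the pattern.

With a 7-note motive the entries are F#4, G#4, A4, each up a 2nd from the previous.
Carrying on: B4 → C#5.
So cell 5 is C#5 B4 E4 A4 F#4 D4 C#4.

C#5 B4 E4 A4 F#4 D4 C#4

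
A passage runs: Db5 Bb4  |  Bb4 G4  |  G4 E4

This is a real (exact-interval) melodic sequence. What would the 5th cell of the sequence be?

With a 2-note motive the entries are Db5, Bb4, G4, each down a 3rd from the previous.
Carrying on: E4 → C#4.
From C#4 the exact shape gives C#4 A#3.

C#4 A#3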